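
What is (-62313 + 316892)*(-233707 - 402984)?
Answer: -162088158089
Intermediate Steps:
(-62313 + 316892)*(-233707 - 402984) = 254579*(-636691) = -162088158089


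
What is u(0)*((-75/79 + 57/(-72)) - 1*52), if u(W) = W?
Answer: 0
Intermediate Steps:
u(0)*((-75/79 + 57/(-72)) - 1*52) = 0*((-75/79 + 57/(-72)) - 1*52) = 0*((-75*1/79 + 57*(-1/72)) - 52) = 0*((-75/79 - 19/24) - 52) = 0*(-3301/1896 - 52) = 0*(-101893/1896) = 0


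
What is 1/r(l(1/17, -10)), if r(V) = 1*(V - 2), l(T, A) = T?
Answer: -17/33 ≈ -0.51515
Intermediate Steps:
r(V) = -2 + V (r(V) = 1*(-2 + V) = -2 + V)
1/r(l(1/17, -10)) = 1/(-2 + 1/17) = 1/(-33/17) = -17/33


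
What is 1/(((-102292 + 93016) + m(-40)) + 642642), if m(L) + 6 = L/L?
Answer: 1/633361 ≈ 1.5789e-6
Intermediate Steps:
m(L) = -5 (m(L) = -6 + L/L = -6 + 1 = -5)
1/(((-102292 + 93016) + m(-40)) + 642642) = 1/(((-102292 + 93016) - 5) + 642642) = 1/((-9276 - 5) + 642642) = 1/(-9281 + 642642) = 1/633361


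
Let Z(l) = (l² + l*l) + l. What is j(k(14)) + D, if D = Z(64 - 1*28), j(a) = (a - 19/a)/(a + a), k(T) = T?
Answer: 1030353/392 ≈ 2628.5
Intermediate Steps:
Z(l) = l + 2*l² (Z(l) = (l² + l²) + l = 2*l² + l = l + 2*l²)
j(a) = (a - 19/a)/(2*a) (j(a) = (a - 19/a)/((2*a)) = (a - 19/a)*(1/(2*a)) = (a - 19/a)/(2*a))
D = 2628 (D = (64 - 1*28)*(1 + 2*(64 - 1*28)) = (64 - 28)*(1 + 2*(64 - 28)) = 36*(1 + 2*36) = 36*(1 + 72) = 36*73 = 2628)
j(k(14)) + D = (½)*(-19 + 14²)/14² + 2628 = (½)*(1/196)*(-19 + 196) + 2628 = (½)*(1/196)*177 + 2628 = 177/392 + 2628 = 1030353/392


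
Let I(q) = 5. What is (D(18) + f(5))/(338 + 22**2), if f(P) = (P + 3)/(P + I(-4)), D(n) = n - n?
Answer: 2/2055 ≈ 0.00097324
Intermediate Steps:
D(n) = 0
f(P) = (3 + P)/(5 + P) (f(P) = (P + 3)/(P + 5) = (3 + P)/(5 + P))
(D(18) + f(5))/(338 + 22**2) = (0 + (3 + 5)/(5 + 5))/(338 + 22**2) = (0 + 8/10)/(338 + 484) = (0 + (1/10)*8)/822 = (0 + 4/5)*(1/822) = (4/5)*(1/822) = 2/2055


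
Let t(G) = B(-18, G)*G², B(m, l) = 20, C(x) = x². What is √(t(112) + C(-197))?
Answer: √289689 ≈ 538.23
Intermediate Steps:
t(G) = 20*G²
√(t(112) + C(-197)) = √(20*112² + (-197)²) = √(20*12544 + 38809) = √(250880 + 38809) = √289689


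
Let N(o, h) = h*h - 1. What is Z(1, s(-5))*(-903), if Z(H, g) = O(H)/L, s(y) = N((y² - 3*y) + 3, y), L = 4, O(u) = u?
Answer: -903/4 ≈ -225.75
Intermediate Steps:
N(o, h) = -1 + h² (N(o, h) = h² - 1 = -1 + h²)
s(y) = -1 + y²
Z(H, g) = H/4
Z(1, s(-5))*(-903) = ((¼)*1)*(-903) = (¼)*(-903) = -903/4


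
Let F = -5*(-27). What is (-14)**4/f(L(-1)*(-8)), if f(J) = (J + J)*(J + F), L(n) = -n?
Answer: -2401/127 ≈ -18.906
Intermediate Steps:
F = 135
f(J) = 2*J*(135 + J) (f(J) = (J + J)*(J + 135) = (2*J)*(135 + J) = 2*J*(135 + J))
(-14)**4/f(L(-1)*(-8)) = (-14)**4/((2*(-1*(-1)*(-8))*(135 - 1*(-1)*(-8)))) = 38416/((2*(1*(-8))*(135 + 1*(-8)))) = 38416/((2*(-8)*(135 - 8))) = 38416/((2*(-8)*127)) = 38416/(-2032) = 38416*(-1/2032) = -2401/127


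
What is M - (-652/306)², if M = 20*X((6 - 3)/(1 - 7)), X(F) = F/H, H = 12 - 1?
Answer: -1403126/257499 ≈ -5.4491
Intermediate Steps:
H = 11
X(F) = F/11
M = -10/11 (M = 20*(((6 - 3)/(1 - 7))/11) = 20*((3/(-6))/11) = 20*((3*(-⅙))/11) = 20*((1/11)*(-½)) = 20*(-1/22) = -10/11 ≈ -0.90909)
M - (-652/306)² = -10/11 - (-652/306)² = -10/11 - (-652*1/306)² = -10/11 - (-326/153)² = -10/11 - 1*106276/23409 = -10/11 - 106276/23409 = -1403126/257499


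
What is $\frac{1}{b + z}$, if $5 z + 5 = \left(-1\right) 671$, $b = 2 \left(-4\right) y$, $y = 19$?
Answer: $- \frac{5}{1436} \approx -0.0034819$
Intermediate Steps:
$b = -152$ ($b = 2 \left(-4\right) 19 = \left(-8\right) 19 = -152$)
$z = - \frac{676}{5}$ ($z = -1 + \frac{\left(-1\right) 671}{5} = -1 + \frac{1}{5} \left(-671\right) = -1 - \frac{671}{5} = - \frac{676}{5} \approx -135.2$)
$\frac{1}{b + z} = \frac{1}{-152 - \frac{676}{5}} = \frac{1}{- \frac{1436}{5}} = - \frac{5}{1436}$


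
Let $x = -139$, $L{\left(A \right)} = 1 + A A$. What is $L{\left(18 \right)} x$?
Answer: $-45175$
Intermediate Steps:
$L{\left(A \right)} = 1 + A^{2}$
$L{\left(18 \right)} x = \left(1 + 18^{2}\right) \left(-139\right) = \left(1 + 324\right) \left(-139\right) = 325 \left(-139\right) = -45175$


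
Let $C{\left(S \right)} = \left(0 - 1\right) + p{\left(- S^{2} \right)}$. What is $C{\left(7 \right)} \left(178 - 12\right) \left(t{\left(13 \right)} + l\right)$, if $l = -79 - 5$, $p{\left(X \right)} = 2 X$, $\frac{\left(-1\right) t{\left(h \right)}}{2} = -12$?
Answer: $986040$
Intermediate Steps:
$t{\left(h \right)} = 24$ ($t{\left(h \right)} = \left(-2\right) \left(-12\right) = 24$)
$l = -84$
$C{\left(S \right)} = -1 - 2 S^{2}$ ($C{\left(S \right)} = \left(0 - 1\right) + 2 \left(- S^{2}\right) = \left(0 - 1\right) - 2 S^{2} = -1 - 2 S^{2}$)
$C{\left(7 \right)} \left(178 - 12\right) \left(t{\left(13 \right)} + l\right) = \left(-1 - 2 \cdot 7^{2}\right) \left(178 - 12\right) \left(24 - 84\right) = \left(-1 - 98\right) 166 \left(-60\right) = \left(-1 - 98\right) \left(-9960\right) = \left(-99\right) \left(-9960\right) = 986040$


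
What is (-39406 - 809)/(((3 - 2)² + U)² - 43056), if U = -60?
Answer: 8043/7915 ≈ 1.0162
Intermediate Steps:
(-39406 - 809)/(((3 - 2)² + U)² - 43056) = (-39406 - 809)/(((3 - 2)² - 60)² - 43056) = -40215/((1² - 60)² - 43056) = -40215/((1 - 60)² - 43056) = -40215/((-59)² - 43056) = -40215/(3481 - 43056) = -40215/(-39575) = -40215*(-1/39575) = 8043/7915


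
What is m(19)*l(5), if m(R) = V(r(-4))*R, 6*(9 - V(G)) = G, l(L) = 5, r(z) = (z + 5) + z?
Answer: 1805/2 ≈ 902.50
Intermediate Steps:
r(z) = 5 + 2*z (r(z) = (5 + z) + z = 5 + 2*z)
V(G) = 9 - G/6
m(R) = 19*R/2 (m(R) = (9 - (5 + 2*(-4))/6)*R = (9 - (5 - 8)/6)*R = (9 - 1/6*(-3))*R = (9 + 1/2)*R = 19*R/2)
m(19)*l(5) = ((19/2)*19)*5 = (361/2)*5 = 1805/2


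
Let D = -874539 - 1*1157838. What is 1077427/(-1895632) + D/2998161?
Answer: -2360979496337/1894469977584 ≈ -1.2462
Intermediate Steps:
D = -2032377 (D = -874539 - 1157838 = -2032377)
1077427/(-1895632) + D/2998161 = 1077427/(-1895632) - 2032377/2998161 = 1077427*(-1/1895632) - 2032377*1/2998161 = -1077427/1895632 - 677459/999387 = -2360979496337/1894469977584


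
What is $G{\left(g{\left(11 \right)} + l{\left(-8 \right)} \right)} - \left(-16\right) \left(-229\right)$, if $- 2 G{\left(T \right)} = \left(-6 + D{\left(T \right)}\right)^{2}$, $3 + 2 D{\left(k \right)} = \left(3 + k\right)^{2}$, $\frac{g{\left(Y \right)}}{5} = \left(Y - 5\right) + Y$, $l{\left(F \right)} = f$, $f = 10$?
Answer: $- \frac{91978233}{8} \approx -1.1497 \cdot 10^{7}$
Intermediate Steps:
$l{\left(F \right)} = 10$
$g{\left(Y \right)} = -25 + 10 Y$ ($g{\left(Y \right)} = 5 \left(\left(Y - 5\right) + Y\right) = 5 \left(\left(-5 + Y\right) + Y\right) = 5 \left(-5 + 2 Y\right) = -25 + 10 Y$)
$D{\left(k \right)} = - \frac{3}{2} + \frac{\left(3 + k\right)^{2}}{2}$
$G{\left(T \right)} = - \frac{\left(- \frac{15}{2} + \frac{\left(3 + T\right)^{2}}{2}\right)^{2}}{2}$ ($G{\left(T \right)} = - \frac{\left(-6 + \left(- \frac{3}{2} + \frac{\left(3 + T\right)^{2}}{2}\right)\right)^{2}}{2} = - \frac{\left(- \frac{15}{2} + \frac{\left(3 + T\right)^{2}}{2}\right)^{2}}{2}$)
$G{\left(g{\left(11 \right)} + l{\left(-8 \right)} \right)} - \left(-16\right) \left(-229\right) = - \frac{\left(-15 + \left(3 + \left(\left(-25 + 10 \cdot 11\right) + 10\right)\right)^{2}\right)^{2}}{8} - \left(-16\right) \left(-229\right) = - \frac{\left(-15 + \left(3 + \left(\left(-25 + 110\right) + 10\right)\right)^{2}\right)^{2}}{8} - 3664 = - \frac{\left(-15 + \left(3 + \left(85 + 10\right)\right)^{2}\right)^{2}}{8} - 3664 = - \frac{\left(-15 + \left(3 + 95\right)^{2}\right)^{2}}{8} - 3664 = - \frac{\left(-15 + 98^{2}\right)^{2}}{8} - 3664 = - \frac{\left(-15 + 9604\right)^{2}}{8} - 3664 = - \frac{9589^{2}}{8} - 3664 = \left(- \frac{1}{8}\right) 91948921 - 3664 = - \frac{91948921}{8} - 3664 = - \frac{91978233}{8}$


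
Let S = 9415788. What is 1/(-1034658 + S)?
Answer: 1/8381130 ≈ 1.1932e-7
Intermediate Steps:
1/(-1034658 + S) = 1/(-1034658 + 9415788) = 1/8381130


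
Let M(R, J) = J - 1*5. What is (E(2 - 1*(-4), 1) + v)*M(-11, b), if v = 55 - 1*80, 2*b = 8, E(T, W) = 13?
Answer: 12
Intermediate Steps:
b = 4 (b = (½)*8 = 4)
v = -25 (v = 55 - 80 = -25)
M(R, J) = -5 + J (M(R, J) = J - 5 = -5 + J)
(E(2 - 1*(-4), 1) + v)*M(-11, b) = (13 - 25)*(-5 + 4) = -12*(-1) = 12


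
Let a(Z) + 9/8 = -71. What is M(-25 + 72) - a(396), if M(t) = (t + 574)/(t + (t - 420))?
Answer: 91567/1304 ≈ 70.220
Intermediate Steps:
a(Z) = -577/8 (a(Z) = -9/8 - 71 = -577/8)
M(t) = (574 + t)/(-420 + 2*t) (M(t) = (574 + t)/(t + (-420 + t)) = (574 + t)/(-420 + 2*t))
M(-25 + 72) - a(396) = (574 + (-25 + 72))/(2*(-210 + (-25 + 72))) - 1*(-577/8) = (574 + 47)/(2*(-210 + 47)) + 577/8 = (1/2)*621/(-163) + 577/8 = (1/2)*(-1/163)*621 + 577/8 = -621/326 + 577/8 = 91567/1304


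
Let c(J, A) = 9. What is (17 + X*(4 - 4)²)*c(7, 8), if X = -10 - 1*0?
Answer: 153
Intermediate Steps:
X = -10 (X = -10 + 0 = -10)
(17 + X*(4 - 4)²)*c(7, 8) = (17 - 10*(4 - 4)²)*9 = (17 - 10*0²)*9 = (17 - 10*0)*9 = (17 + 0)*9 = 17*9 = 153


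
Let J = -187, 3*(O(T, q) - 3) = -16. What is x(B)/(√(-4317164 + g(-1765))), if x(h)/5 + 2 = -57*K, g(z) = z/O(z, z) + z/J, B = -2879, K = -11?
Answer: -3125*I*√1849016547301/2825082578 ≈ -1.5041*I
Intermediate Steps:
O(T, q) = -7/3 (O(T, q) = 3 + (⅓)*(-16) = 3 - 16/3 = -7/3)
g(z) = -568*z/1309 (g(z) = z/(-7/3) + z/(-187) = z*(-3/7) + z*(-1/187) = -3*z/7 - z/187 = -568*z/1309)
x(h) = 3125 (x(h) = -10 + 5*(-57*(-11)) = -10 + 5*627 = -10 + 3135 = 3125)
x(B)/(√(-4317164 + g(-1765))) = 3125/(√(-4317164 - 568/1309*(-1765))) = 3125/(√(-4317164 + 1002520/1309)) = 3125/(√(-5650165156/1309)) = 3125/((2*I*√1849016547301/1309)) = 3125*(-I*√1849016547301/2825082578) = -3125*I*√1849016547301/2825082578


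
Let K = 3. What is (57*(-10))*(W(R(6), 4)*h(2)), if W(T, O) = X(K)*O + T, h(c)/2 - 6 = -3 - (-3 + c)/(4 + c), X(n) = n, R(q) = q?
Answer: -64980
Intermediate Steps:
h(c) = 6 - 2*(-3 + c)/(4 + c) (h(c) = 12 + 2*(-3 - (-3 + c)/(4 + c)) = 12 + (-6 - 2*(-3 + c)/(4 + c)) = 6 - 2*(-3 + c)/(4 + c))
W(T, O) = T + 3*O (W(T, O) = 3*O + T = T + 3*O)
(57*(-10))*(W(R(6), 4)*h(2)) = (57*(-10))*((6 + 3*4)*(2*(15 + 2*2)/(4 + 2))) = -570*(6 + 12)*2*(15 + 4)/6 = -10260*2*(1/6)*19 = -10260*19/3 = -570*114 = -64980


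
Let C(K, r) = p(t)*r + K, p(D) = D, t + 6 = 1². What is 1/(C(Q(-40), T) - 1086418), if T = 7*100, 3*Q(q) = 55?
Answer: -3/3269699 ≈ -9.1752e-7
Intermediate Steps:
Q(q) = 55/3 (Q(q) = (⅓)*55 = 55/3)
t = -5 (t = -6 + 1² = -6 + 1 = -5)
T = 700
C(K, r) = K - 5*r (C(K, r) = -5*r + K = K - 5*r)
1/(C(Q(-40), T) - 1086418) = 1/((55/3 - 5*700) - 1086418) = 1/((55/3 - 3500) - 1086418) = 1/(-10445/3 - 1086418) = 1/(-3269699/3) = -3/3269699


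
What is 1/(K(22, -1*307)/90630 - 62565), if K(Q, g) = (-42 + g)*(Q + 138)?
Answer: -9063/567032179 ≈ -1.5983e-5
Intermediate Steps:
K(Q, g) = (-42 + g)*(138 + Q)
1/(K(22, -1*307)/90630 - 62565) = 1/((-5796 - 42*22 + 138*(-1*307) + 22*(-1*307))/90630 - 62565) = 1/((-5796 - 924 + 138*(-307) + 22*(-307))*(1/90630) - 62565) = 1/((-5796 - 924 - 42366 - 6754)*(1/90630) - 62565) = 1/(-55840*1/90630 - 62565) = 1/(-5584/9063 - 62565) = 1/(-567032179/9063) = -9063/567032179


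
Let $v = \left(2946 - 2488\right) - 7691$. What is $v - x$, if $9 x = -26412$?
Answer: $- \frac{12895}{3} \approx -4298.3$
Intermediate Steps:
$v = -7233$ ($v = 458 - 7691 = -7233$)
$x = - \frac{8804}{3}$ ($x = \frac{1}{9} \left(-26412\right) = - \frac{8804}{3} \approx -2934.7$)
$v - x = -7233 - - \frac{8804}{3} = -7233 + \frac{8804}{3} = - \frac{12895}{3}$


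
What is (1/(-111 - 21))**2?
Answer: 1/17424 ≈ 5.7392e-5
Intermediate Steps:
(1/(-111 - 21))**2 = (1/(-132))**2 = (-1/132)**2 = 1/17424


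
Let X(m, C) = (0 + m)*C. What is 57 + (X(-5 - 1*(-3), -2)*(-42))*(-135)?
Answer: 22737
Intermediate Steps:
X(m, C) = C*m (X(m, C) = m*C = C*m)
57 + (X(-5 - 1*(-3), -2)*(-42))*(-135) = 57 + (-2*(-5 - 1*(-3))*(-42))*(-135) = 57 + (-2*(-5 + 3)*(-42))*(-135) = 57 + (-2*(-2)*(-42))*(-135) = 57 + (4*(-42))*(-135) = 57 - 168*(-135) = 57 + 22680 = 22737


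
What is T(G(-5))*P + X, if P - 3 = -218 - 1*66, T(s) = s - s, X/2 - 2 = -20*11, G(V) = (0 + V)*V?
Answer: -436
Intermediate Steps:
G(V) = V² (G(V) = V*V = V²)
X = -436 (X = 4 + 2*(-20*11) = 4 + 2*(-220) = 4 - 440 = -436)
T(s) = 0
P = -281 (P = 3 + (-218 - 1*66) = 3 + (-218 - 66) = 3 - 284 = -281)
T(G(-5))*P + X = 0*(-281) - 436 = 0 - 436 = -436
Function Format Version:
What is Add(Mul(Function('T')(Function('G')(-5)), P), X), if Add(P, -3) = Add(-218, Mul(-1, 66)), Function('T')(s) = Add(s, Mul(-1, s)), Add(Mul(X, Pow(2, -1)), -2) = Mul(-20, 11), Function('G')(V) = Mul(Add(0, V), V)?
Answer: -436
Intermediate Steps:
Function('G')(V) = Pow(V, 2) (Function('G')(V) = Mul(V, V) = Pow(V, 2))
X = -436 (X = Add(4, Mul(2, Mul(-20, 11))) = Add(4, Mul(2, -220)) = Add(4, -440) = -436)
Function('T')(s) = 0
P = -281 (P = Add(3, Add(-218, Mul(-1, 66))) = Add(3, Add(-218, -66)) = Add(3, -284) = -281)
Add(Mul(Function('T')(Function('G')(-5)), P), X) = Add(Mul(0, -281), -436) = Add(0, -436) = -436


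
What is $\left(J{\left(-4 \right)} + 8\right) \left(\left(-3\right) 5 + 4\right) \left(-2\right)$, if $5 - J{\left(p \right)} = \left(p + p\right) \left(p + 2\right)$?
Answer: $-66$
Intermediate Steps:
$J{\left(p \right)} = 5 - 2 p \left(2 + p\right)$ ($J{\left(p \right)} = 5 - \left(p + p\right) \left(p + 2\right) = 5 - 2 p \left(2 + p\right)$)
$\left(J{\left(-4 \right)} + 8\right) \left(\left(-3\right) 5 + 4\right) \left(-2\right) = \left(\left(5 - -16 - 2 \left(-4\right)^{2}\right) + 8\right) \left(\left(-3\right) 5 + 4\right) \left(-2\right) = \left(\left(5 + 16 - 32\right) + 8\right) \left(-15 + 4\right) \left(-2\right) = \left(\left(5 + 16 - 32\right) + 8\right) \left(\left(-11\right) \left(-2\right)\right) = \left(-11 + 8\right) 22 = \left(-3\right) 22 = -66$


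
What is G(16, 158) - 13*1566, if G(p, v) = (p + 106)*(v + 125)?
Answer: 14168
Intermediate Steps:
G(p, v) = (106 + p)*(125 + v)
G(16, 158) - 13*1566 = (13250 + 106*158 + 125*16 + 16*158) - 13*1566 = (13250 + 16748 + 2000 + 2528) - 20358 = 34526 - 20358 = 14168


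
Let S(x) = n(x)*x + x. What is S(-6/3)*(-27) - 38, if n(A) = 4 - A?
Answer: 340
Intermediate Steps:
S(x) = x + x*(4 - x) (S(x) = (4 - x)*x + x = x*(4 - x) + x = x + x*(4 - x))
S(-6/3)*(-27) - 38 = ((-6/3)*(5 - (-6)/3))*(-27) - 38 = ((-6*⅓)*(5 - (-6)/3))*(-27) - 38 = -2*(5 - 1*(-2))*(-27) - 38 = -2*(5 + 2)*(-27) - 38 = -2*7*(-27) - 38 = -14*(-27) - 38 = 378 - 38 = 340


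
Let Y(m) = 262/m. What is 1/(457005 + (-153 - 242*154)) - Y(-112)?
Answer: 6870695/2937088 ≈ 2.3393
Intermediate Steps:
1/(457005 + (-153 - 242*154)) - Y(-112) = 1/(457005 + (-153 - 242*154)) - 262/(-112) = 1/(457005 + (-153 - 37268)) - 262*(-1)/112 = 1/(457005 - 37421) - 1*(-131/56) = 1/419584 + 131/56 = 6870695/2937088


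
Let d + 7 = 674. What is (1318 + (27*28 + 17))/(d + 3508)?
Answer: 2091/4175 ≈ 0.50084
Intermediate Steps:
d = 667 (d = -7 + 674 = 667)
(1318 + (27*28 + 17))/(d + 3508) = (1318 + (27*28 + 17))/(667 + 3508) = (1318 + (756 + 17))/4175 = (1318 + 773)*(1/4175) = 2091*(1/4175) = 2091/4175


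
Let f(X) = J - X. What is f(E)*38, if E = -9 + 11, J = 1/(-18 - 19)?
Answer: -2850/37 ≈ -77.027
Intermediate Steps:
J = -1/37 (J = 1/(-37) = -1/37 ≈ -0.027027)
E = 2
f(X) = -1/37 - X
f(E)*38 = (-1/37 - 1*2)*38 = (-1/37 - 2)*38 = -75/37*38 = -2850/37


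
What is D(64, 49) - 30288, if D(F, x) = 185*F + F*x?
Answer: -15312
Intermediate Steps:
D(64, 49) - 30288 = 64*(185 + 49) - 30288 = 64*234 - 30288 = 14976 - 30288 = -15312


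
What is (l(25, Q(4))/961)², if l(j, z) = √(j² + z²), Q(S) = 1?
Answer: 626/923521 ≈ 0.00067784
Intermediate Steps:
(l(25, Q(4))/961)² = (√(25² + 1²)/961)² = (√(625 + 1)*(1/961))² = (√626*(1/961))² = (√626/961)² = 626/923521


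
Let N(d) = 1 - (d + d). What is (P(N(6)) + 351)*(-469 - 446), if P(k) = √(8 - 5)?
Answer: -321165 - 915*√3 ≈ -3.2275e+5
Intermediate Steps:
N(d) = 1 - 2*d
P(k) = √3
(P(N(6)) + 351)*(-469 - 446) = (√3 + 351)*(-469 - 446) = (351 + √3)*(-915) = -321165 - 915*√3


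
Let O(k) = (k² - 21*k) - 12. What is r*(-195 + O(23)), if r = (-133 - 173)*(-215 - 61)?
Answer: -13597416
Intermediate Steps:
r = 84456 (r = -306*(-276) = 84456)
O(k) = -12 + k² - 21*k
r*(-195 + O(23)) = 84456*(-195 + (-12 + 23² - 21*23)) = 84456*(-195 + (-12 + 529 - 483)) = 84456*(-195 + 34) = 84456*(-161) = -13597416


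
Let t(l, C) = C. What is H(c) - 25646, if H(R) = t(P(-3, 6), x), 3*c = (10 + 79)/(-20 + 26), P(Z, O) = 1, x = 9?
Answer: -25637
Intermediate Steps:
c = 89/18 (c = ((10 + 79)/(-20 + 26))/3 = (89/6)/3 = (89*(⅙))/3 = (⅓)*(89/6) = 89/18 ≈ 4.9444)
H(R) = 9
H(c) - 25646 = 9 - 25646 = -25637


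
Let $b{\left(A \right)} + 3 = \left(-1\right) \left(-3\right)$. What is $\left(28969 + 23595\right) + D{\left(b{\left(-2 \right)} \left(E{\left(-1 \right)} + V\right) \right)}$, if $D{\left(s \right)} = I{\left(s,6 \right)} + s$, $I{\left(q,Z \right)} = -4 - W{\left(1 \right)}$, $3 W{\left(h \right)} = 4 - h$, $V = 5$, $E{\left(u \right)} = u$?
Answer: $52559$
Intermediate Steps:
$b{\left(A \right)} = 0$ ($b{\left(A \right)} = -3 - -3 = -3 + 3 = 0$)
$W{\left(h \right)} = \frac{4}{3} - \frac{h}{3}$ ($W{\left(h \right)} = \frac{4 - h}{3} = \frac{4}{3} - \frac{h}{3}$)
$I{\left(q,Z \right)} = -5$ ($I{\left(q,Z \right)} = -4 - \left(\frac{4}{3} - \frac{1}{3}\right) = -4 - 1 = -5$)
$D{\left(s \right)} = -5 + s$
$\left(28969 + 23595\right) + D{\left(b{\left(-2 \right)} \left(E{\left(-1 \right)} + V\right) \right)} = \left(28969 + 23595\right) - \left(5 + 0 \left(-1 + 5\right)\right) = 52564 + \left(-5 + 0 \cdot 4\right) = 52564 + \left(-5 + 0\right) = 52564 - 5 = 52559$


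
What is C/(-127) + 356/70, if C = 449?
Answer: 6891/4445 ≈ 1.5503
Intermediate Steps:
C/(-127) + 356/70 = 449/(-127) + 356/70 = 449*(-1/127) + 356*(1/70) = -449/127 + 178/35 = 6891/4445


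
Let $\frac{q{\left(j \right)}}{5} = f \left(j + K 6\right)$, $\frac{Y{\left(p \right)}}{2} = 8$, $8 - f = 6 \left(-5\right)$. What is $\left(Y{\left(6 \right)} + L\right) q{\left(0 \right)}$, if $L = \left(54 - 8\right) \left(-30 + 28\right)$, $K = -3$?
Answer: $259920$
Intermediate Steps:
$f = 38$ ($f = 8 - 6 \left(-5\right) = 8 - -30 = 8 + 30 = 38$)
$Y{\left(p \right)} = 16$ ($Y{\left(p \right)} = 2 \cdot 8 = 16$)
$q{\left(j \right)} = -3420 + 190 j$ ($q{\left(j \right)} = 5 \cdot 38 \left(j - 18\right) = 5 \cdot 38 \left(-18 + j\right) = 5 \left(-684 + 38 j\right) = -3420 + 190 j$)
$L = -92$ ($L = 46 \left(-2\right) = -92$)
$\left(Y{\left(6 \right)} + L\right) q{\left(0 \right)} = \left(16 - 92\right) \left(-3420 + 190 \cdot 0\right) = - 76 \left(-3420 + 0\right) = \left(-76\right) \left(-3420\right) = 259920$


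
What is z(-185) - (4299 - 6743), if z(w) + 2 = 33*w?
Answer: -3663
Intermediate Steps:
z(w) = -2 + 33*w
z(-185) - (4299 - 6743) = (-2 + 33*(-185)) - (4299 - 6743) = (-2 - 6105) - 1*(-2444) = -6107 + 2444 = -3663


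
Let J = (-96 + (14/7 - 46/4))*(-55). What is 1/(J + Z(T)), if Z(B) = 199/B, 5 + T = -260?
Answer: 530/3074927 ≈ 0.00017236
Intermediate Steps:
T = -265 (T = -5 - 260 = -265)
J = 11605/2 (J = (-96 + (14*(⅐) - 46*¼))*(-55) = (-96 + (2 - 23/2))*(-55) = (-96 - 19/2)*(-55) = -211/2*(-55) = 11605/2 ≈ 5802.5)
1/(J + Z(T)) = 1/(11605/2 + 199/(-265)) = 1/(11605/2 + 199*(-1/265)) = 1/(11605/2 - 199/265) = 1/(3074927/530) = 530/3074927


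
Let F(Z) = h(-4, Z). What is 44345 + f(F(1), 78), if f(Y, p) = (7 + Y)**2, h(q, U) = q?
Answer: 44354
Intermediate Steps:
F(Z) = -4
44345 + f(F(1), 78) = 44345 + (7 - 4)**2 = 44345 + 3**2 = 44345 + 9 = 44354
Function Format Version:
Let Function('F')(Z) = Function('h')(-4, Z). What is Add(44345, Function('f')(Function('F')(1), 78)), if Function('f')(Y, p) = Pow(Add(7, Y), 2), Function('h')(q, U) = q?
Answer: 44354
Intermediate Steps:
Function('F')(Z) = -4
Add(44345, Function('f')(Function('F')(1), 78)) = Add(44345, Pow(Add(7, -4), 2)) = Add(44345, Pow(3, 2)) = Add(44345, 9) = 44354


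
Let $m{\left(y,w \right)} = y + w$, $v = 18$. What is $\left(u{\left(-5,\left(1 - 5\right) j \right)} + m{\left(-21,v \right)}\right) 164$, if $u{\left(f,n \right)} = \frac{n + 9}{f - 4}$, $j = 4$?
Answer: $- \frac{3280}{9} \approx -364.44$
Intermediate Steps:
$m{\left(y,w \right)} = w + y$
$u{\left(f,n \right)} = \frac{9 + n}{-4 + f}$
$\left(u{\left(-5,\left(1 - 5\right) j \right)} + m{\left(-21,v \right)}\right) 164 = \left(\frac{9 + \left(1 - 5\right) 4}{-4 - 5} + \left(18 - 21\right)\right) 164 = \left(\frac{9 - 16}{-9} - 3\right) 164 = \left(- \frac{9 - 16}{9} - 3\right) 164 = \left(\left(- \frac{1}{9}\right) \left(-7\right) - 3\right) 164 = \left(\frac{7}{9} - 3\right) 164 = \left(- \frac{20}{9}\right) 164 = - \frac{3280}{9}$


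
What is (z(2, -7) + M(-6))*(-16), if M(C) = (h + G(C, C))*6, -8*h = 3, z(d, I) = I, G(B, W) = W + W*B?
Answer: -2732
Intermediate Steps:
G(B, W) = W + B*W
h = -3/8 (h = -⅛*3 = -3/8 ≈ -0.37500)
M(C) = -9/4 + 6*C*(1 + C) (M(C) = (-3/8 + C*(1 + C))*6 = -9/4 + 6*C*(1 + C))
(z(2, -7) + M(-6))*(-16) = (-7 + (-9/4 + 6*(-6)*(1 - 6)))*(-16) = (-7 + (-9/4 + 6*(-6)*(-5)))*(-16) = (-7 + (-9/4 + 180))*(-16) = (-7 + 711/4)*(-16) = (683/4)*(-16) = -2732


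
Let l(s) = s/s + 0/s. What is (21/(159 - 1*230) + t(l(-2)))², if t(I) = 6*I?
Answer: 164025/5041 ≈ 32.538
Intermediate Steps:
l(s) = 1 (l(s) = 1 + 0 = 1)
(21/(159 - 1*230) + t(l(-2)))² = (21/(159 - 1*230) + 6*1)² = (21/(159 - 230) + 6)² = (21/(-71) + 6)² = (21*(-1/71) + 6)² = (-21/71 + 6)² = (405/71)² = 164025/5041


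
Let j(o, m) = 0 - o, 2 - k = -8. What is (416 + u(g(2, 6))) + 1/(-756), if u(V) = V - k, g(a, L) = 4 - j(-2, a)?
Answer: 308447/756 ≈ 408.00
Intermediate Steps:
k = 10 (k = 2 - 1*(-8) = 2 + 8 = 10)
j(o, m) = -o
g(a, L) = 2 (g(a, L) = 4 - (-1)*(-2) = 4 - 1*2 = 4 - 2 = 2)
u(V) = -10 + V (u(V) = V - 1*10 = V - 10 = -10 + V)
(416 + u(g(2, 6))) + 1/(-756) = (416 + (-10 + 2)) + 1/(-756) = (416 - 8) - 1/756 = 408 - 1/756 = 308447/756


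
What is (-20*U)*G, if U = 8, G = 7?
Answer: -1120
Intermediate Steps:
(-20*U)*G = -20*8*7 = -160*7 = -1120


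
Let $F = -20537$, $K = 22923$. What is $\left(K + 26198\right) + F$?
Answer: $28584$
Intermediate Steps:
$\left(K + 26198\right) + F = \left(22923 + 26198\right) - 20537 = 49121 - 20537 = 28584$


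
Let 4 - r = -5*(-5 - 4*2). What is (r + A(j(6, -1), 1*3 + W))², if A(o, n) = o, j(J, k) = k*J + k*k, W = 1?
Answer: 4356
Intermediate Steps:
j(J, k) = k² + J*k (j(J, k) = J*k + k² = k² + J*k)
r = -61 (r = 4 - (-5)*(-5 - 4*2) = 4 - (-5)*(-5 - 8) = 4 - (-5)*(-13) = 4 - 1*65 = 4 - 65 = -61)
(r + A(j(6, -1), 1*3 + W))² = (-61 - (6 - 1))² = (-61 - 1*5)² = (-61 - 5)² = (-66)² = 4356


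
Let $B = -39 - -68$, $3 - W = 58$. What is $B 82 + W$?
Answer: $2323$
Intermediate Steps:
$W = -55$ ($W = 3 - 58 = -55$)
$B = 29$ ($B = -39 + 68 = 29$)
$B 82 + W = 29 \cdot 82 - 55 = 2378 - 55 = 2323$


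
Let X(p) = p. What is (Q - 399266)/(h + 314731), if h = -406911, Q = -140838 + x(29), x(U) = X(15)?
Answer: 49099/8380 ≈ 5.8591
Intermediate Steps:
x(U) = 15
Q = -140823 (Q = -140838 + 15 = -140823)
(Q - 399266)/(h + 314731) = (-140823 - 399266)/(-406911 + 314731) = -540089/(-92180) = -540089*(-1/92180) = 49099/8380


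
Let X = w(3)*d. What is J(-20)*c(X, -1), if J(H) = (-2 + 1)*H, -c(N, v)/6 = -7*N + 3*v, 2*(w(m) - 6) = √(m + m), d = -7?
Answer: -34920 - 2940*√6 ≈ -42122.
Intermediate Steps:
w(m) = 6 + √2*√m/2 (w(m) = 6 + √(m + m)/2 = 6 + √(2*m)/2 = 6 + (√2*√m)/2 = 6 + √2*√m/2)
X = -42 - 7*√6/2 (X = (6 + √2*√3/2)*(-7) = (6 + √6/2)*(-7) = -42 - 7*√6/2 ≈ -50.573)
c(N, v) = -18*v + 42*N (c(N, v) = -6*(-7*N + 3*v) = -18*v + 42*N)
J(H) = -H
J(-20)*c(X, -1) = (-1*(-20))*(-18*(-1) + 42*(-42 - 7*√6/2)) = 20*(18 + (-1764 - 147*√6)) = 20*(-1746 - 147*√6) = -34920 - 2940*√6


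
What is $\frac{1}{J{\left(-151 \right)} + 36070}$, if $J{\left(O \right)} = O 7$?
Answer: $\frac{1}{35013} \approx 2.8561 \cdot 10^{-5}$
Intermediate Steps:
$J{\left(O \right)} = 7 O$
$\frac{1}{J{\left(-151 \right)} + 36070} = \frac{1}{7 \left(-151\right) + 36070} = \frac{1}{-1057 + 36070} = \frac{1}{35013}$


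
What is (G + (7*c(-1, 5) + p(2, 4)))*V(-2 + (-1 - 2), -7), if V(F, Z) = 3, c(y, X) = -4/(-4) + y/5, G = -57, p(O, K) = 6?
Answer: -681/5 ≈ -136.20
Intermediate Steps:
c(y, X) = 1 + y/5 (c(y, X) = -4*(-1/4) + y*(1/5) = 1 + y/5)
(G + (7*c(-1, 5) + p(2, 4)))*V(-2 + (-1 - 2), -7) = (-57 + (7*(1 + (1/5)*(-1)) + 6))*3 = (-57 + (7*(1 - 1/5) + 6))*3 = (-57 + (7*(4/5) + 6))*3 = (-57 + (28/5 + 6))*3 = (-57 + 58/5)*3 = -227/5*3 = -681/5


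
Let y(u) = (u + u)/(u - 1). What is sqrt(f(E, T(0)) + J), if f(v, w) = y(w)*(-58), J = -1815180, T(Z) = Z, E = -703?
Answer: 2*I*sqrt(453795) ≈ 1347.3*I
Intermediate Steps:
y(u) = 2*u/(-1 + u) (y(u) = (2*u)/(-1 + u) = 2*u/(-1 + u))
f(v, w) = -116*w/(-1 + w) (f(v, w) = (2*w/(-1 + w))*(-58) = -116*w/(-1 + w))
sqrt(f(E, T(0)) + J) = sqrt(-116*0/(-1 + 0) - 1815180) = sqrt(-116*0/(-1) - 1815180) = sqrt(-116*0*(-1) - 1815180) = sqrt(0 - 1815180) = sqrt(-1815180) = 2*I*sqrt(453795)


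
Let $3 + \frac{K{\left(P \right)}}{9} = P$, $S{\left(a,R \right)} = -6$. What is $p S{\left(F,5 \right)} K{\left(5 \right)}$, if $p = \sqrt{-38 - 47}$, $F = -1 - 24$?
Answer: $- 108 i \sqrt{85} \approx - 995.71 i$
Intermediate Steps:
$F = -25$ ($F = -1 - 24 = -25$)
$p = i \sqrt{85}$ ($p = \sqrt{-85} = i \sqrt{85} \approx 9.2195 i$)
$K{\left(P \right)} = -27 + 9 P$
$p S{\left(F,5 \right)} K{\left(5 \right)} = i \sqrt{85} \left(-6\right) \left(-27 + 9 \cdot 5\right) = - 6 i \sqrt{85} \left(-27 + 45\right) = - 6 i \sqrt{85} \cdot 18 = - 108 i \sqrt{85}$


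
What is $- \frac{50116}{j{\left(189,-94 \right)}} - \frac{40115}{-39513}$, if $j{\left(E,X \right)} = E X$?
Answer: $\frac{448819433}{116997993} \approx 3.8361$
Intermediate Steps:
$- \frac{50116}{j{\left(189,-94 \right)}} - \frac{40115}{-39513} = - \frac{50116}{189 \left(-94\right)} - \frac{40115}{-39513} = - \frac{50116}{-17766} - - \frac{40115}{39513} = \left(-50116\right) \left(- \frac{1}{17766}\right) + \frac{40115}{39513} = \frac{25058}{8883} + \frac{40115}{39513} = \frac{448819433}{116997993}$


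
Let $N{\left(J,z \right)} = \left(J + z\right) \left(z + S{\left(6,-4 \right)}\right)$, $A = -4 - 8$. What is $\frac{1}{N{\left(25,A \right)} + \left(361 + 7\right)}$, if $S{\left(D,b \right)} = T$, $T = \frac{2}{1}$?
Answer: $\frac{1}{238} \approx 0.0042017$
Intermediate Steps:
$T = 2$ ($T = 2 \cdot 1 = 2$)
$A = -12$ ($A = -4 - 8 = -12$)
$S{\left(D,b \right)} = 2$
$N{\left(J,z \right)} = \left(2 + z\right) \left(J + z\right)$ ($N{\left(J,z \right)} = \left(J + z\right) \left(z + 2\right) = \left(J + z\right) \left(2 + z\right) = \left(2 + z\right) \left(J + z\right)$)
$\frac{1}{N{\left(25,A \right)} + \left(361 + 7\right)} = \frac{1}{\left(\left(-12\right)^{2} + 2 \cdot 25 + 2 \left(-12\right) + 25 \left(-12\right)\right) + \left(361 + 7\right)} = \frac{1}{\left(144 + 50 - 24 - 300\right) + 368} = \frac{1}{-130 + 368} = \frac{1}{238}$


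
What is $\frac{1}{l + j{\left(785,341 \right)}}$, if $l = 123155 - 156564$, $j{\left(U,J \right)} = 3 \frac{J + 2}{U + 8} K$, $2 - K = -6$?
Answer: $- \frac{793}{26485105} \approx -2.9941 \cdot 10^{-5}$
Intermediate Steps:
$K = 8$ ($K = 2 - -6 = 2 + 6 = 8$)
$j{\left(U,J \right)} = \frac{24 \left(2 + J\right)}{8 + U}$ ($j{\left(U,J \right)} = 3 \frac{J + 2}{U + 8} \cdot 8 = 3 \frac{2 + J}{8 + U} 8 = \frac{3 \left(2 + J\right)}{8 + U} 8 = \frac{24 \left(2 + J\right)}{8 + U}$)
$l = -33409$ ($l = 123155 - 156564 = -33409$)
$\frac{1}{l + j{\left(785,341 \right)}} = \frac{1}{-33409 + \frac{24 \left(2 + 341\right)}{8 + 785}} = \frac{1}{-33409 + 24 \cdot \frac{1}{793} \cdot 343} = \frac{1}{-33409 + \frac{8232}{793}} = \frac{1}{- \frac{26485105}{793}} = - \frac{793}{26485105}$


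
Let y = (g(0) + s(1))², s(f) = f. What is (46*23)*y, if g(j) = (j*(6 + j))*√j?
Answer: 1058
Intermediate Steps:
g(j) = j^(3/2)*(6 + j)
y = 1 (y = (0^(3/2)*(6 + 0) + 1)² = (0*6 + 1)² = (0 + 1)² = 1² = 1)
(46*23)*y = (46*23)*1 = 1058*1 = 1058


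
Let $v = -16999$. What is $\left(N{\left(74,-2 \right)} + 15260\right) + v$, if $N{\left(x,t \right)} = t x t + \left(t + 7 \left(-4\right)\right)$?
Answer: $-1473$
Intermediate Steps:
$N{\left(x,t \right)} = -28 + t + x t^{2}$ ($N{\left(x,t \right)} = x t^{2} + \left(t - 28\right) = x t^{2} + \left(-28 + t\right) = -28 + t + x t^{2}$)
$\left(N{\left(74,-2 \right)} + 15260\right) + v = \left(\left(-28 - 2 + 74 \left(-2\right)^{2}\right) + 15260\right) - 16999 = \left(\left(-28 - 2 + 74 \cdot 4\right) + 15260\right) - 16999 = \left(\left(-28 - 2 + 296\right) + 15260\right) - 16999 = \left(266 + 15260\right) - 16999 = 15526 - 16999 = -1473$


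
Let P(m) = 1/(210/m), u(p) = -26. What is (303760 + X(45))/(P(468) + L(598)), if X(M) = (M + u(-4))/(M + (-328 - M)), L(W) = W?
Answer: 268243395/530048 ≈ 506.07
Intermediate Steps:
X(M) = 13/164 - M/328 (X(M) = (M - 26)/(M + (-328 - M)) = (-26 + M)/(-328) = (-26 + M)*(-1/328) = 13/164 - M/328)
P(m) = m/210
(303760 + X(45))/(P(468) + L(598)) = (303760 + (13/164 - 1/328*45))/((1/210)*468 + 598) = (303760 + (13/164 - 45/328))/(78/35 + 598) = (303760 - 19/328)/(21008/35) = (99633261/328)*(35/21008) = 268243395/530048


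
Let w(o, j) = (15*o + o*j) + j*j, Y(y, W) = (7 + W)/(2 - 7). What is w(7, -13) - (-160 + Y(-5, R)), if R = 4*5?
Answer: 1742/5 ≈ 348.40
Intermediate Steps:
R = 20
Y(y, W) = -7/5 - W/5 (Y(y, W) = (7 + W)/(-5) = (7 + W)*(-⅕) = -7/5 - W/5)
w(o, j) = j² + 15*o + j*o (w(o, j) = (15*o + j*o) + j² = j² + 15*o + j*o)
w(7, -13) - (-160 + Y(-5, R)) = ((-13)² + 15*7 - 13*7) - (-160 + (-7/5 - ⅕*20)) = (169 + 105 - 91) - (-160 + (-7/5 - 4)) = 183 - (-160 - 27/5) = 183 - 1*(-827/5) = 183 + 827/5 = 1742/5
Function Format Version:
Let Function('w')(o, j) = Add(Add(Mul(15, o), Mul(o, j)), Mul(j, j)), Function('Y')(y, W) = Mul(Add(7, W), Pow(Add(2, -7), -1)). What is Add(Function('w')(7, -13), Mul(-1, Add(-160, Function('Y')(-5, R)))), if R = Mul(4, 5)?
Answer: Rational(1742, 5) ≈ 348.40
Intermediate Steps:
R = 20
Function('Y')(y, W) = Add(Rational(-7, 5), Mul(Rational(-1, 5), W)) (Function('Y')(y, W) = Mul(Add(7, W), Pow(-5, -1)) = Mul(Add(7, W), Rational(-1, 5)) = Add(Rational(-7, 5), Mul(Rational(-1, 5), W)))
Function('w')(o, j) = Add(Pow(j, 2), Mul(15, o), Mul(j, o)) (Function('w')(o, j) = Add(Add(Mul(15, o), Mul(j, o)), Pow(j, 2)) = Add(Pow(j, 2), Mul(15, o), Mul(j, o)))
Add(Function('w')(7, -13), Mul(-1, Add(-160, Function('Y')(-5, R)))) = Add(Add(Pow(-13, 2), Mul(15, 7), Mul(-13, 7)), Mul(-1, Add(-160, Add(Rational(-7, 5), Mul(Rational(-1, 5), 20))))) = Add(Add(169, 105, -91), Mul(-1, Add(-160, Add(Rational(-7, 5), -4)))) = Add(183, Mul(-1, Add(-160, Rational(-27, 5)))) = Add(183, Mul(-1, Rational(-827, 5))) = Add(183, Rational(827, 5)) = Rational(1742, 5)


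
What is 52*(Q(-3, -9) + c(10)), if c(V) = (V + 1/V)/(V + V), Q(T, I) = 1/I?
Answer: 9217/450 ≈ 20.482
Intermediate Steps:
c(V) = (V + 1/V)/(2*V) (c(V) = (V + 1/V)/((2*V)) = (V + 1/V)*(1/(2*V)) = (V + 1/V)/(2*V))
52*(Q(-3, -9) + c(10)) = 52*(1/(-9) + (½)*(1 + 10²)/10²) = 52*(-⅑ + (½)*(1/100)*(1 + 100)) = 52*(-⅑ + (½)*(1/100)*101) = 52*(-⅑ + 101/200) = 52*(709/1800) = 9217/450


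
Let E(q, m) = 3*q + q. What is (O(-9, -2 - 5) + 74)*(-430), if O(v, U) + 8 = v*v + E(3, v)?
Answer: -68370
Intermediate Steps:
E(q, m) = 4*q
O(v, U) = 4 + v**2 (O(v, U) = -8 + (v*v + 4*3) = -8 + (v**2 + 12) = -8 + (12 + v**2) = 4 + v**2)
(O(-9, -2 - 5) + 74)*(-430) = ((4 + (-9)**2) + 74)*(-430) = ((4 + 81) + 74)*(-430) = (85 + 74)*(-430) = 159*(-430) = -68370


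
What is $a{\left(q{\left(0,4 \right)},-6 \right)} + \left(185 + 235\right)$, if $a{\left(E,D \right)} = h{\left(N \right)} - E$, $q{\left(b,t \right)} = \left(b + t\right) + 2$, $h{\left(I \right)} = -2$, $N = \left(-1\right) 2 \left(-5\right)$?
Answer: $412$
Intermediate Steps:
$N = 10$ ($N = \left(-2\right) \left(-5\right) = 10$)
$q{\left(b,t \right)} = 2 + b + t$
$a{\left(E,D \right)} = -2 - E$
$a{\left(q{\left(0,4 \right)},-6 \right)} + \left(185 + 235\right) = \left(-2 - \left(2 + 0 + 4\right)\right) + \left(185 + 235\right) = \left(-2 - 6\right) + 420 = -8 + 420 = 412$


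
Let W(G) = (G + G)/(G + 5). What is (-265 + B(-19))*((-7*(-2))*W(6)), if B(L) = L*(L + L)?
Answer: 76776/11 ≈ 6979.6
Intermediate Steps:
W(G) = 2*G/(5 + G) (W(G) = (2*G)/(5 + G) = 2*G/(5 + G))
B(L) = 2*L² (B(L) = L*(2*L) = 2*L²)
(-265 + B(-19))*((-7*(-2))*W(6)) = (-265 + 2*(-19)²)*((-7*(-2))*(2*6/(5 + 6))) = (-265 + 2*361)*(14*(2*6/11)) = (-265 + 722)*(14*(2*6*(1/11))) = 457*(14*(12/11)) = 457*(168/11) = 76776/11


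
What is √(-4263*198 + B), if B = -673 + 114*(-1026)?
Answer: I*√961711 ≈ 980.67*I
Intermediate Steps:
B = -117637 (B = -673 - 116964 = -117637)
√(-4263*198 + B) = √(-4263*198 - 117637) = √(-844074 - 117637) = √(-961711) = I*√961711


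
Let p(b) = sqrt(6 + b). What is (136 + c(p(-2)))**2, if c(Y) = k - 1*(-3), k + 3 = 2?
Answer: 19044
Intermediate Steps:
k = -1 (k = -3 + 2 = -1)
c(Y) = 2 (c(Y) = -1 - 1*(-3) = -1 + 3 = 2)
(136 + c(p(-2)))**2 = (136 + 2)**2 = 138**2 = 19044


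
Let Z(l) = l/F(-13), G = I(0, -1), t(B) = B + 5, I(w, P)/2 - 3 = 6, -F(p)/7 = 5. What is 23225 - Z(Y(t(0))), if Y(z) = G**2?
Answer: 813199/35 ≈ 23234.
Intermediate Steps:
F(p) = -35 (F(p) = -7*5 = -35)
I(w, P) = 18 (I(w, P) = 6 + 2*6 = 6 + 12 = 18)
t(B) = 5 + B
G = 18
Y(z) = 324 (Y(z) = 18**2 = 324)
Z(l) = -l/35 (Z(l) = l/(-35) = l*(-1/35) = -l/35)
23225 - Z(Y(t(0))) = 23225 - (-1)*324/35 = 23225 - 1*(-324/35) = 23225 + 324/35 = 813199/35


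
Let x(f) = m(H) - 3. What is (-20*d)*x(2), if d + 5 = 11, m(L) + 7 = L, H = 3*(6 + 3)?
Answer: -2040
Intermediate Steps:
H = 27 (H = 3*9 = 27)
m(L) = -7 + L
d = 6 (d = -5 + 11 = 6)
x(f) = 17 (x(f) = (-7 + 27) - 3 = 20 - 3 = 17)
(-20*d)*x(2) = -20*6*17 = -120*17 = -2040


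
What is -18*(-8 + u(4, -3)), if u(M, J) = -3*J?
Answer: -18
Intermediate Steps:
-18*(-8 + u(4, -3)) = -18*(-8 - 3*(-3)) = -18*(-8 + 9) = -18*1 = -18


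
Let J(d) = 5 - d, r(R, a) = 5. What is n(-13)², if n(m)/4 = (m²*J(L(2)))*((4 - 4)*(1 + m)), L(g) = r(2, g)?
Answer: 0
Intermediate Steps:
L(g) = 5
n(m) = 0 (n(m) = 4*((m²*(5 - 1*5))*((4 - 4)*(1 + m))) = 4*((m²*(5 - 5))*(0*(1 + m))) = 4*((m²*0)*0) = 4*(0*0) = 4*0 = 0)
n(-13)² = 0² = 0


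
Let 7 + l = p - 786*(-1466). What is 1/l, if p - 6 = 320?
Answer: 1/1152595 ≈ 8.6761e-7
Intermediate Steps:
p = 326 (p = 6 + 320 = 326)
l = 1152595 (l = -7 + (326 - 786*(-1466)) = -7 + (326 + 1152276) = -7 + 1152602 = 1152595)
1/l = 1/1152595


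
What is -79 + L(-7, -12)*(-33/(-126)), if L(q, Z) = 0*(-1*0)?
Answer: -79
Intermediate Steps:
L(q, Z) = 0 (L(q, Z) = 0*0 = 0)
-79 + L(-7, -12)*(-33/(-126)) = -79 + 0*(-33/(-126)) = -79 + 0*(-33*(-1/126)) = -79 + 0*(11/42) = -79 + 0 = -79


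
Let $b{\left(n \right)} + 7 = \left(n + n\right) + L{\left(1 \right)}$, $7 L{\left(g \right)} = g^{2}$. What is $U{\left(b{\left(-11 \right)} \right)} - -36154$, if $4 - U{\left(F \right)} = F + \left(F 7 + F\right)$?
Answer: $\frac{254924}{7} \approx 36418.0$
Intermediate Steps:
$L{\left(g \right)} = \frac{g^{2}}{7}$
$b{\left(n \right)} = - \frac{48}{7} + 2 n$ ($b{\left(n \right)} = -7 + \left(\left(n + n\right) + \frac{1^{2}}{7}\right) = -7 + \left(2 n + \frac{1}{7} \cdot 1\right) = -7 + \left(2 n + \frac{1}{7}\right) = -7 + \left(\frac{1}{7} + 2 n\right) = - \frac{48}{7} + 2 n$)
$U{\left(F \right)} = 4 - 9 F$ ($U{\left(F \right)} = 4 - \left(F + \left(F 7 + F\right)\right) = 4 - \left(F + \left(7 F + F\right)\right) = 4 - \left(F + 8 F\right) = 4 - 9 F$)
$U{\left(b{\left(-11 \right)} \right)} - -36154 = \left(4 - 9 \left(- \frac{48}{7} + 2 \left(-11\right)\right)\right) - -36154 = \left(4 - 9 \left(- \frac{48}{7} - 22\right)\right) + 36154 = \left(4 - - \frac{1818}{7}\right) + 36154 = \left(4 + \frac{1818}{7}\right) + 36154 = \frac{1846}{7} + 36154 = \frac{254924}{7}$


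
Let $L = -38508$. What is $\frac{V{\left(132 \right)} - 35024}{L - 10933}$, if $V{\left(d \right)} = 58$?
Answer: $\frac{34966}{49441} \approx 0.70723$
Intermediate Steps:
$\frac{V{\left(132 \right)} - 35024}{L - 10933} = \frac{58 - 35024}{-38508 - 10933} = - \frac{34966}{-49441} = \left(-34966\right) \left(- \frac{1}{49441}\right) = \frac{34966}{49441}$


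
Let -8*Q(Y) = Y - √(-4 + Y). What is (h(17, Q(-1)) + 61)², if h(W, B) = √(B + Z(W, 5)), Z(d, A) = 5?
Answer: (244 + √2*√(41 + I*√5))²/16 ≈ 4002.4 + 7.8082*I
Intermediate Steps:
Q(Y) = -Y/8 + √(-4 + Y)/8 (Q(Y) = -(Y - √(-4 + Y))/8 = -Y/8 + √(-4 + Y)/8)
h(W, B) = √(5 + B) (h(W, B) = √(B + 5) = √(5 + B))
(h(17, Q(-1)) + 61)² = (√(5 + (-⅛*(-1) + √(-4 - 1)/8)) + 61)² = (√(5 + (⅛ + √(-5)/8)) + 61)² = (√(5 + (⅛ + (I*√5)/8)) + 61)² = (√(5 + (⅛ + I*√5/8)) + 61)² = (√(41/8 + I*√5/8) + 61)² = (61 + √(41/8 + I*√5/8))²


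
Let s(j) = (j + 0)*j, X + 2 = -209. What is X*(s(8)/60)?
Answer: -3376/15 ≈ -225.07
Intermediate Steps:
X = -211 (X = -2 - 209 = -211)
s(j) = j² (s(j) = j*j = j²)
X*(s(8)/60) = -211*8²/60 = -13504/60 = -211*16/15 = -3376/15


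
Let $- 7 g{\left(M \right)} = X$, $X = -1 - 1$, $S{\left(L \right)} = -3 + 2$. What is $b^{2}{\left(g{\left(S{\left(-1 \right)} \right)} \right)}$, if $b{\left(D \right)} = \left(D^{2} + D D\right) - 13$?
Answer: $\frac{395641}{2401} \approx 164.78$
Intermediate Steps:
$S{\left(L \right)} = -1$
$X = -2$ ($X = -1 - 1 = -2$)
$g{\left(M \right)} = \frac{2}{7}$ ($g{\left(M \right)} = \left(- \frac{1}{7}\right) \left(-2\right) = \frac{2}{7}$)
$b{\left(D \right)} = -13 + 2 D^{2}$ ($b{\left(D \right)} = \left(D^{2} + D^{2}\right) - 13 = 2 D^{2} - 13 = -13 + 2 D^{2}$)
$b^{2}{\left(g{\left(S{\left(-1 \right)} \right)} \right)} = \left(-13 + 2 \left(\frac{2}{7}\right)^{2}\right)^{2} = \left(-13 + 2 \cdot \frac{4}{49}\right)^{2} = \left(-13 + \frac{8}{49}\right)^{2} = \left(- \frac{629}{49}\right)^{2} = \frac{395641}{2401}$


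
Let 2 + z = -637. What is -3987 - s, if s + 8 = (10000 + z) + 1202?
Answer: -14542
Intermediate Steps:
z = -639 (z = -2 - 637 = -639)
s = 10555 (s = -8 + ((10000 - 639) + 1202) = -8 + (9361 + 1202) = -8 + 10563 = 10555)
-3987 - s = -3987 - 1*10555 = -3987 - 10555 = -14542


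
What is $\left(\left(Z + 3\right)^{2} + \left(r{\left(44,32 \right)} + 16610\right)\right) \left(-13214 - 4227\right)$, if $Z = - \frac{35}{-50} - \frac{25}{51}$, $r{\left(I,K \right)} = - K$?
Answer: $- \frac{75251245020929}{260100} \approx -2.8932 \cdot 10^{8}$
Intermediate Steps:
$Z = \frac{107}{510}$ ($Z = \left(-35\right) \left(- \frac{1}{50}\right) - \frac{25}{51} = \frac{7}{10} - \frac{25}{51} = \frac{107}{510} \approx 0.2098$)
$\left(\left(Z + 3\right)^{2} + \left(r{\left(44,32 \right)} + 16610\right)\right) \left(-13214 - 4227\right) = \left(\left(\frac{107}{510} + 3\right)^{2} + \left(\left(-1\right) 32 + 16610\right)\right) \left(-13214 - 4227\right) = \left(\left(\frac{1637}{510}\right)^{2} + \left(-32 + 16610\right)\right) \left(-17441\right) = \left(\frac{2679769}{260100} + 16578\right) \left(-17441\right) = \frac{4314617569}{260100} \left(-17441\right) = - \frac{75251245020929}{260100}$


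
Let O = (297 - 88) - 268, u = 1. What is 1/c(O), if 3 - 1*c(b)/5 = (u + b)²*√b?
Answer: 3/3338366365 + 3364*I*√59/3338366365 ≈ 8.9864e-10 + 7.7401e-6*I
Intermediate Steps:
O = -59 (O = 209 - 268 = -59)
c(b) = 15 - 5*√b*(1 + b)² (c(b) = 15 - 5*(1 + b)²*√b = 15 - 5*√b*(1 + b)²)
1/c(O) = 1/(15 - 5*√(-59)*(1 - 59)²) = 1/(15 - 5*I*√59*(-58)²) = 1/(15 - 5*I*√59*3364) = 1/(15 - 16820*I*√59)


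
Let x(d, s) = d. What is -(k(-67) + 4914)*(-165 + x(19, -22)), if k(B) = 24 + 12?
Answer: 722700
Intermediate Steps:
k(B) = 36
-(k(-67) + 4914)*(-165 + x(19, -22)) = -(36 + 4914)*(-165 + 19) = -4950*(-146) = -1*(-722700) = 722700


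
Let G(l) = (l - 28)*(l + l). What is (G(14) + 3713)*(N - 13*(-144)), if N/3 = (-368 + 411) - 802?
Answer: -1345005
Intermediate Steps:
N = -2277 (N = 3*((-368 + 411) - 802) = 3*(43 - 802) = 3*(-759) = -2277)
G(l) = 2*l*(-28 + l) (G(l) = (-28 + l)*(2*l) = 2*l*(-28 + l))
(G(14) + 3713)*(N - 13*(-144)) = (2*14*(-28 + 14) + 3713)*(-2277 - 13*(-144)) = (2*14*(-14) + 3713)*(-2277 + 1872) = (-392 + 3713)*(-405) = 3321*(-405) = -1345005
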